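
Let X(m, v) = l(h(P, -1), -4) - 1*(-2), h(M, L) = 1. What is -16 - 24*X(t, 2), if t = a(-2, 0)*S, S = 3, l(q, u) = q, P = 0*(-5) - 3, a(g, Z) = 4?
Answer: -88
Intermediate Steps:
P = -3 (P = 0 - 3 = -3)
t = 12 (t = 4*3 = 12)
X(m, v) = 3 (X(m, v) = 1 - 1*(-2) = 1 + 2 = 3)
-16 - 24*X(t, 2) = -16 - 24*3 = -16 - 72 = -88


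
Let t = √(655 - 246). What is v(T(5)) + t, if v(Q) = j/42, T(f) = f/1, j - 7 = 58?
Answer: 65/42 + √409 ≈ 21.771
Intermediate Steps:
j = 65 (j = 7 + 58 = 65)
T(f) = f (T(f) = f*1 = f)
t = √409 ≈ 20.224
v(Q) = 65/42
v(T(5)) + t = 65/42 + √409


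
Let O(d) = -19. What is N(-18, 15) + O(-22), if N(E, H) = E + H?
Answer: -22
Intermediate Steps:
N(-18, 15) + O(-22) = (-18 + 15) - 19 = -3 - 19 = -22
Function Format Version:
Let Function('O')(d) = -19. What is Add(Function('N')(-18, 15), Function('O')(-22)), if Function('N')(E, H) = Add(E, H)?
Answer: -22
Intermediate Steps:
Add(Function('N')(-18, 15), Function('O')(-22)) = Add(Add(-18, 15), -19) = Add(-3, -19) = -22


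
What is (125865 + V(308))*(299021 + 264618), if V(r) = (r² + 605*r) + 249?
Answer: 229580310202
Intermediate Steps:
V(r) = 249 + r² + 605*r
(125865 + V(308))*(299021 + 264618) = (125865 + (249 + 308² + 605*308))*(299021 + 264618) = (125865 + (249 + 94864 + 186340))*563639 = (125865 + 281453)*563639 = 407318*563639 = 229580310202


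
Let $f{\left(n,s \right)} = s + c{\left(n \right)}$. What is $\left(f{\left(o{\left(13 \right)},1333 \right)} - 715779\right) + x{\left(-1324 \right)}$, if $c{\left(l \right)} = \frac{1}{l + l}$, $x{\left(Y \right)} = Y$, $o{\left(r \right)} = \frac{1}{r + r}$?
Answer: $-715757$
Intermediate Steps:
$o{\left(r \right)} = \frac{1}{2 r}$
$c{\left(l \right)} = \frac{1}{2 l}$
$f{\left(n,s \right)} = s + \frac{1}{2 n}$
$\left(f{\left(o{\left(13 \right)},1333 \right)} - 715779\right) + x{\left(-1324 \right)} = \left(\left(1333 + \frac{1}{2 \frac{1}{2 \cdot 13}}\right) - 715779\right) - 1324 = \left(\left(1333 + \frac{1}{2 \cdot \frac{1}{2} \cdot \frac{1}{13}}\right) - 715779\right) - 1324 = \left(\left(1333 + \frac{\frac{1}{\frac{1}{26}}}{2}\right) - 715779\right) - 1324 = \left(\left(1333 + \frac{1}{2} \cdot 26\right) - 715779\right) - 1324 = \left(\left(1333 + 13\right) - 715779\right) - 1324 = \left(1346 - 715779\right) - 1324 = -714433 - 1324 = -715757$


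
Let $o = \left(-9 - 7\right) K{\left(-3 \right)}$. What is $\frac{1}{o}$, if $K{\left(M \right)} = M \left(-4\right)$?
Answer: $- \frac{1}{192} \approx -0.0052083$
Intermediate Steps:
$K{\left(M \right)} = - 4 M$
$o = -192$ ($o = \left(-9 - 7\right) \left(\left(-4\right) \left(-3\right)\right) = \left(-16\right) 12 = -192$)
$\frac{1}{o} = \frac{1}{-192} = - \frac{1}{192}$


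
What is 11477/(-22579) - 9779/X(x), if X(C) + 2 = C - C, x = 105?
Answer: 220777087/45158 ≈ 4889.0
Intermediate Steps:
X(C) = -2 (X(C) = -2 + (C - C) = -2 + 0 = -2)
11477/(-22579) - 9779/X(x) = 11477/(-22579) - 9779/(-2) = 11477*(-1/22579) - 9779*(-½) = -11477/22579 + 9779/2 = 220777087/45158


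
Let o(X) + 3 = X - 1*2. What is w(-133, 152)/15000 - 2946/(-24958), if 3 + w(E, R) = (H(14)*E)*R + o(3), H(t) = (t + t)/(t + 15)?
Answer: -2141589149/1809455000 ≈ -1.1836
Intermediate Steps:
o(X) = -5 + X (o(X) = -3 + (X - 1*2) = -3 + (X - 2) = -3 + (-2 + X) = -5 + X)
H(t) = 2*t/(15 + t) (H(t) = (2*t)/(15 + t) = 2*t/(15 + t))
w(E, R) = -5 + 28*E*R/29 (w(E, R) = -3 + (((2*14/(15 + 14))*E)*R + (-5 + 3)) = -3 + (((2*14/29)*E)*R - 2) = -3 + (((2*14*(1/29))*E)*R - 2) = -3 + ((28*E/29)*R - 2) = -3 + (28*E*R/29 - 2) = -3 + (-2 + 28*E*R/29) = -5 + 28*E*R/29)
w(-133, 152)/15000 - 2946/(-24958) = (-5 + (28/29)*(-133)*152)/15000 - 2946/(-24958) = (-5 - 566048/29)*(1/15000) - 2946*(-1/24958) = -566193/29*1/15000 + 1473/12479 = -188731/145000 + 1473/12479 = -2141589149/1809455000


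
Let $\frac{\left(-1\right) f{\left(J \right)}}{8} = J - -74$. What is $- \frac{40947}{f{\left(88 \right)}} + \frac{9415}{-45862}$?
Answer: $\frac{310951579}{9906192} \approx 31.39$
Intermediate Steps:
$f{\left(J \right)} = -592 - 8 J$ ($f{\left(J \right)} = - 8 \left(J - -74\right) = - 8 \left(J + 74\right) = - 8 \left(74 + J\right) = -592 - 8 J$)
$- \frac{40947}{f{\left(88 \right)}} + \frac{9415}{-45862} = - \frac{40947}{-592 - 704} + \frac{9415}{-45862} = - \frac{40947}{-592 - 704} + 9415 \left(- \frac{1}{45862}\right) = - \frac{40947}{-1296} - \frac{9415}{45862} = \left(-40947\right) \left(- \frac{1}{1296}\right) - \frac{9415}{45862} = \frac{13649}{432} - \frac{9415}{45862} = \frac{310951579}{9906192}$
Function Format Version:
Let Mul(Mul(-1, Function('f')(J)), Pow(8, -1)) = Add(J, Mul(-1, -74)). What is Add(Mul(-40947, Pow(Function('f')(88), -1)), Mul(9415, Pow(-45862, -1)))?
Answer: Rational(310951579, 9906192) ≈ 31.390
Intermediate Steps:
Function('f')(J) = Add(-592, Mul(-8, J)) (Function('f')(J) = Mul(-8, Add(J, Mul(-1, -74))) = Mul(-8, Add(J, 74)) = Mul(-8, Add(74, J)) = Add(-592, Mul(-8, J)))
Add(Mul(-40947, Pow(Function('f')(88), -1)), Mul(9415, Pow(-45862, -1))) = Add(Mul(-40947, Pow(Add(-592, Mul(-8, 88)), -1)), Mul(9415, Pow(-45862, -1))) = Add(Mul(-40947, Pow(Add(-592, -704), -1)), Mul(9415, Rational(-1, 45862))) = Add(Mul(-40947, Pow(-1296, -1)), Rational(-9415, 45862)) = Add(Mul(-40947, Rational(-1, 1296)), Rational(-9415, 45862)) = Add(Rational(13649, 432), Rational(-9415, 45862)) = Rational(310951579, 9906192)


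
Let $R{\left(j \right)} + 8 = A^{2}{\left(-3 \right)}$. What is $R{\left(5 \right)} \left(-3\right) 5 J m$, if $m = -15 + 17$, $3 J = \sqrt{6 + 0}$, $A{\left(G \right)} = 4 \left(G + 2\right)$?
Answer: $- 80 \sqrt{6} \approx -195.96$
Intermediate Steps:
$A{\left(G \right)} = 8 + 4 G$ ($A{\left(G \right)} = 4 \left(2 + G\right) = 8 + 4 G$)
$J = \frac{\sqrt{6}}{3}$ ($J = \frac{\sqrt{6 + 0}}{3} = \frac{\sqrt{6}}{3} \approx 0.8165$)
$R{\left(j \right)} = 8$ ($R{\left(j \right)} = -8 + \left(8 + 4 \left(-3\right)\right)^{2} = -8 + \left(8 - 12\right)^{2} = -8 + \left(-4\right)^{2} = -8 + 16 = 8$)
$m = 2$
$R{\left(5 \right)} \left(-3\right) 5 J m = 8 \left(-3\right) 5 \frac{\sqrt{6}}{3} \cdot 2 = 8 \left(- 15 \frac{\sqrt{6}}{3}\right) 2 = 8 \left(- 5 \sqrt{6}\right) 2 = - 40 \sqrt{6} \cdot 2 = - 80 \sqrt{6}$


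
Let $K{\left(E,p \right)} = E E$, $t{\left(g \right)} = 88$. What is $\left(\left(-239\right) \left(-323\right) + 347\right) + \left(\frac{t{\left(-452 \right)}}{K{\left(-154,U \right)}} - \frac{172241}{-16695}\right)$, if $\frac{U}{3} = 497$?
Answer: $\frac{99697242487}{1285515} \approx 77554.0$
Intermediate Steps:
$U = 1491$ ($U = 3 \cdot 497 = 1491$)
$K{\left(E,p \right)} = E^{2}$
$\left(\left(-239\right) \left(-323\right) + 347\right) + \left(\frac{t{\left(-452 \right)}}{K{\left(-154,U \right)}} - \frac{172241}{-16695}\right) = \left(\left(-239\right) \left(-323\right) + 347\right) + \left(\frac{88}{\left(-154\right)^{2}} - \frac{172241}{-16695}\right) = \left(77197 + 347\right) + \left(\frac{88}{23716} - - \frac{172241}{16695}\right) = 77544 + \left(88 \cdot \frac{1}{23716} + \frac{172241}{16695}\right) = 77544 + \left(\frac{2}{539} + \frac{172241}{16695}\right) = 77544 + \frac{13267327}{1285515} = \frac{99697242487}{1285515}$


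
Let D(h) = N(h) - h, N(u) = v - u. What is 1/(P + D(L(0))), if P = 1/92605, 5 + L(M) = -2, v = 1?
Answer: 92605/1389076 ≈ 0.066667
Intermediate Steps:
L(M) = -7 (L(M) = -5 - 2 = -7)
N(u) = 1 - u
P = 1/92605 ≈ 1.0799e-5
D(h) = 1 - 2*h (D(h) = (1 - h) - h = 1 - 2*h)
1/(P + D(L(0))) = 1/(1/92605 + (1 - 2*(-7))) = 1/(1/92605 + (1 + 14)) = 1/(1/92605 + 15) = 1/(1389076/92605) = 92605/1389076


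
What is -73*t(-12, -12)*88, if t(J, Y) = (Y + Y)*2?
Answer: 308352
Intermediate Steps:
t(J, Y) = 4*Y (t(J, Y) = (2*Y)*2 = 4*Y)
-73*t(-12, -12)*88 = -292*(-12)*88 = -73*(-48)*88 = 3504*88 = 308352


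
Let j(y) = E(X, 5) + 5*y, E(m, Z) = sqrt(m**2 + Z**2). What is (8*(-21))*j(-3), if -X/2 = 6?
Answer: 336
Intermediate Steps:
X = -12 (X = -2*6 = -12)
E(m, Z) = sqrt(Z**2 + m**2)
j(y) = 13 + 5*y (j(y) = sqrt(5**2 + (-12)**2) + 5*y = sqrt(25 + 144) + 5*y = sqrt(169) + 5*y = 13 + 5*y)
(8*(-21))*j(-3) = (8*(-21))*(13 + 5*(-3)) = -168*(13 - 15) = -168*(-2) = 336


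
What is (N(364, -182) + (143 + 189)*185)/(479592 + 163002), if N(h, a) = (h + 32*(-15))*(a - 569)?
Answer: 24756/107099 ≈ 0.23115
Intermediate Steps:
N(h, a) = (-569 + a)*(-480 + h) (N(h, a) = (h - 480)*(-569 + a) = (-480 + h)*(-569 + a) = (-569 + a)*(-480 + h))
(N(364, -182) + (143 + 189)*185)/(479592 + 163002) = ((273120 - 569*364 - 480*(-182) - 182*364) + (143 + 189)*185)/(479592 + 163002) = ((273120 - 207116 + 87360 - 66248) + 332*185)/642594 = (87116 + 61420)*(1/642594) = 148536*(1/642594) = 24756/107099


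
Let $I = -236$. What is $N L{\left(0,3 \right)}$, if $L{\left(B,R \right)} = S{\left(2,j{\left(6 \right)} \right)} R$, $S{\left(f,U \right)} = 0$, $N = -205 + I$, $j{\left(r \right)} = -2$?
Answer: $0$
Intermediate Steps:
$N = -441$ ($N = -205 - 236 = -441$)
$L{\left(B,R \right)} = 0$ ($L{\left(B,R \right)} = 0 R = 0$)
$N L{\left(0,3 \right)} = \left(-441\right) 0 = 0$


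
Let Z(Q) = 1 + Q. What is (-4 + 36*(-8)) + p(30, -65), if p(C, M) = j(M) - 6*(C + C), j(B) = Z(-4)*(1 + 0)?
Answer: -655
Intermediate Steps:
j(B) = -3 (j(B) = (1 - 4)*(1 + 0) = -3*1 = -3)
p(C, M) = -3 - 12*C (p(C, M) = -3 - 6*(C + C) = -3 - 6*2*C = -3 - 12*C)
(-4 + 36*(-8)) + p(30, -65) = (-4 + 36*(-8)) + (-3 - 12*30) = (-4 - 288) + (-3 - 360) = -292 - 363 = -655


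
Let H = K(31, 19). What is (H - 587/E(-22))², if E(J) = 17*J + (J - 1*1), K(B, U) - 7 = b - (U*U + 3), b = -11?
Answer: 21172869081/157609 ≈ 1.3434e+5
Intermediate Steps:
K(B, U) = -7 - U² (K(B, U) = 7 + (-11 - (U*U + 3)) = 7 + (-11 - (U² + 3)) = 7 + (-11 - (3 + U²)) = 7 + (-11 + (-3 - U²)) = 7 + (-14 - U²) = -7 - U²)
E(J) = -1 + 18*J (E(J) = 17*J + (J - 1) = 17*J + (-1 + J) = -1 + 18*J)
H = -368 (H = -7 - 1*19² = -7 - 1*361 = -7 - 361 = -368)
(H - 587/E(-22))² = (-368 - 587/(-1 + 18*(-22)))² = (-368 - 587/(-1 - 396))² = (-368 - 587/(-397))² = (-368 - 587*(-1/397))² = (-368 + 587/397)² = (-145509/397)² = 21172869081/157609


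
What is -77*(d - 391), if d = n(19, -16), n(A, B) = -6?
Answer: 30569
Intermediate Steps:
d = -6
-77*(d - 391) = -77*(-6 - 391) = -77*(-397) = 30569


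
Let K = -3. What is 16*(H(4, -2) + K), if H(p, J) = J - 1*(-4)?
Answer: -16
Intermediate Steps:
H(p, J) = 4 + J (H(p, J) = J + 4 = 4 + J)
16*(H(4, -2) + K) = 16*((4 - 2) - 3) = 16*(2 - 3) = 16*(-1) = -16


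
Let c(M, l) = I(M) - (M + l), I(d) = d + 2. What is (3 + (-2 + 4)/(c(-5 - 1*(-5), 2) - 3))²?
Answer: 49/9 ≈ 5.4444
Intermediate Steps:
I(d) = 2 + d
c(M, l) = 2 - l (c(M, l) = (2 + M) - (M + l) = (2 + M) + (-M - l) = 2 - l)
(3 + (-2 + 4)/(c(-5 - 1*(-5), 2) - 3))² = (3 + (-2 + 4)/((2 - 1*2) - 3))² = (3 + 2/((2 - 2) - 3))² = (3 + 2/(0 - 3))² = (3 + 2/(-3))² = (3 + 2*(-⅓))² = (3 - ⅔)² = (7/3)² = 49/9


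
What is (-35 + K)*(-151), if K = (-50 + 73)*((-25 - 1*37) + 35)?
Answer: 99056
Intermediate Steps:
K = -621 (K = 23*((-25 - 37) + 35) = 23*(-62 + 35) = 23*(-27) = -621)
(-35 + K)*(-151) = (-35 - 621)*(-151) = -656*(-151) = 99056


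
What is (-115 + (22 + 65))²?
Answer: 784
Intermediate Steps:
(-115 + (22 + 65))² = (-115 + 87)² = (-28)² = 784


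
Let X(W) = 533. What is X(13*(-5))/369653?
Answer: 533/369653 ≈ 0.0014419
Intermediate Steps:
X(13*(-5))/369653 = 533/369653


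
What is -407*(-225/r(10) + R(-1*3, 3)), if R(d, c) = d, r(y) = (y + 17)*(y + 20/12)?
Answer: 10582/7 ≈ 1511.7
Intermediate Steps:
r(y) = (17 + y)*(5/3 + y) (r(y) = (17 + y)*(y + 20*(1/12)) = (17 + y)*(y + 5/3) = (17 + y)*(5/3 + y))
-407*(-225/r(10) + R(-1*3, 3)) = -407*(-225/(85/3 + 10² + (56/3)*10) - 1*3) = -407*(-225/(85/3 + 100 + 560/3) - 3) = -407*(-225/315 - 3) = -407*(-225*1/315 - 3) = -407*(-5/7 - 3) = -407*(-26/7) = 10582/7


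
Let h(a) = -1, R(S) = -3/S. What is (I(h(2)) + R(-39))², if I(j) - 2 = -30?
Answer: 131769/169 ≈ 779.70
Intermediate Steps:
I(j) = -28 (I(j) = 2 - 30 = -28)
(I(h(2)) + R(-39))² = (-28 - 3/(-39))² = (-28 - 3*(-1/39))² = (-28 + 1/13)² = (-363/13)² = 131769/169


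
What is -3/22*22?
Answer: -3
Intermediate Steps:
-3/22*22 = -3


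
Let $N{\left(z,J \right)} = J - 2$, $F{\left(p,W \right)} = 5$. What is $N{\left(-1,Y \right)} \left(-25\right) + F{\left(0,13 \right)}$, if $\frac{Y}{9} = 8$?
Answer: $-1745$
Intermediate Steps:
$Y = 72$ ($Y = 9 \cdot 8 = 72$)
$N{\left(z,J \right)} = -2 + J$ ($N{\left(z,J \right)} = J - 2 = -2 + J$)
$N{\left(-1,Y \right)} \left(-25\right) + F{\left(0,13 \right)} = \left(-2 + 72\right) \left(-25\right) + 5 = 70 \left(-25\right) + 5 = -1750 + 5 = -1745$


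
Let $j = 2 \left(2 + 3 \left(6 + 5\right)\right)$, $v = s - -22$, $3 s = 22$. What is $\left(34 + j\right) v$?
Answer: $\frac{9152}{3} \approx 3050.7$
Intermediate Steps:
$s = \frac{22}{3}$ ($s = \frac{1}{3} \cdot 22 = \frac{22}{3} \approx 7.3333$)
$v = \frac{88}{3}$ ($v = \frac{22}{3} - -22 = \frac{22}{3} + 22 = \frac{88}{3} \approx 29.333$)
$j = 70$ ($j = 2 \left(2 + 3 \cdot 11\right) = 2 \left(2 + 33\right) = 2 \cdot 35 = 70$)
$\left(34 + j\right) v = \left(34 + 70\right) \frac{88}{3} = 104 \cdot \frac{88}{3} = \frac{9152}{3}$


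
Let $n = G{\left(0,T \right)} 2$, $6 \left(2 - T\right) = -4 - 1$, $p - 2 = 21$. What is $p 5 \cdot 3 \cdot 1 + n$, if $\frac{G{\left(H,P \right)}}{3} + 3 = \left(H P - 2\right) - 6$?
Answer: $279$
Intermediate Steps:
$p = 23$ ($p = 2 + 21 = 23$)
$T = \frac{17}{6}$ ($T = 2 - \frac{-4 - 1}{6} = 2 - - \frac{5}{6} = 2 + \frac{5}{6} = \frac{17}{6} \approx 2.8333$)
$G{\left(H,P \right)} = -33 + 3 H P$ ($G{\left(H,P \right)} = -9 + 3 \left(\left(H P - 2\right) - 6\right) = -9 + 3 \left(\left(-2 + H P\right) - 6\right) = -9 + 3 \left(-8 + H P\right) = -9 + \left(-24 + 3 H P\right) = -33 + 3 H P$)
$n = -66$ ($n = \left(-33 + 3 \cdot 0 \cdot \frac{17}{6}\right) 2 = \left(-33 + 0\right) 2 = \left(-33\right) 2 = -66$)
$p 5 \cdot 3 \cdot 1 + n = 23 \cdot 5 \cdot 3 \cdot 1 - 66 = 23 \cdot 15 \cdot 1 - 66 = 23 \cdot 15 - 66 = 345 - 66 = 279$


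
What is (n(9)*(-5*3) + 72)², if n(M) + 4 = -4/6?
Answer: 20164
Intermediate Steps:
n(M) = -14/3 (n(M) = -4 - 4/6 = -4 - 4*⅙ = -4 - ⅔ = -14/3)
(n(9)*(-5*3) + 72)² = (-(-70)*3/3 + 72)² = (-14/3*(-15) + 72)² = (70 + 72)² = 142² = 20164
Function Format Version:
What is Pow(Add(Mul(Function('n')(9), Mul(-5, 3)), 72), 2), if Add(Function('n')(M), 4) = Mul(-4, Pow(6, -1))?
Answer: 20164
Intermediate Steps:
Function('n')(M) = Rational(-14, 3) (Function('n')(M) = Add(-4, Mul(-4, Pow(6, -1))) = Add(-4, Mul(-4, Rational(1, 6))) = Add(-4, Rational(-2, 3)) = Rational(-14, 3))
Pow(Add(Mul(Function('n')(9), Mul(-5, 3)), 72), 2) = Pow(Add(Mul(Rational(-14, 3), Mul(-5, 3)), 72), 2) = Pow(Add(Mul(Rational(-14, 3), -15), 72), 2) = Pow(Add(70, 72), 2) = Pow(142, 2) = 20164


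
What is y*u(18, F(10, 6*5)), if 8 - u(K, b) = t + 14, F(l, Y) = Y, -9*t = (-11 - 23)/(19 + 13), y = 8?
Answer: -881/18 ≈ -48.944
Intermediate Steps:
t = 17/144 (t = -(-11 - 23)/(9*(19 + 13)) = -(-34)/(9*32) = -⅑*(-17/16) = 17/144 ≈ 0.11806)
u(K, b) = -881/144 (u(K, b) = 8 - (17/144 + 14) = 8 - 1*2033/144 = 8 - 2033/144 = -881/144)
y*u(18, F(10, 6*5)) = 8*(-881/144) = -881/18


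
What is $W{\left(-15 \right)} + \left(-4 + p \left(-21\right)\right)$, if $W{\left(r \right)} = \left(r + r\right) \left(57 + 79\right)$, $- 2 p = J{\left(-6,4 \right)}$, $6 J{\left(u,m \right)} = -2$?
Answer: $- \frac{8175}{2} \approx -4087.5$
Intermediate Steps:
$J{\left(u,m \right)} = - \frac{1}{3}$ ($J{\left(u,m \right)} = \frac{1}{6} \left(-2\right) = - \frac{1}{3}$)
$p = \frac{1}{6}$ ($p = \left(- \frac{1}{2}\right) \left(- \frac{1}{3}\right) = \frac{1}{6} \approx 0.16667$)
$W{\left(r \right)} = 272 r$ ($W{\left(r \right)} = 2 r 136 = 272 r$)
$W{\left(-15 \right)} + \left(-4 + p \left(-21\right)\right) = 272 \left(-15\right) + \left(-4 + \frac{1}{6} \left(-21\right)\right) = -4080 - \frac{15}{2} = - \frac{8175}{2}$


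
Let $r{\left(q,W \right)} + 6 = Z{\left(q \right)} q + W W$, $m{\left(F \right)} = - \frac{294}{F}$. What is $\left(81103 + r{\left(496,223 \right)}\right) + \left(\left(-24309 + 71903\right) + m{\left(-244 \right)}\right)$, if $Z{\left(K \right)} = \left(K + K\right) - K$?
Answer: $\frac{51781339}{122} \approx 4.2444 \cdot 10^{5}$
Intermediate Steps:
$Z{\left(K \right)} = K$ ($Z{\left(K \right)} = 2 K - K = K$)
$r{\left(q,W \right)} = -6 + W^{2} + q^{2}$ ($r{\left(q,W \right)} = -6 + \left(q q + W W\right) = -6 + \left(q^{2} + W^{2}\right) = -6 + \left(W^{2} + q^{2}\right) = -6 + W^{2} + q^{2}$)
$\left(81103 + r{\left(496,223 \right)}\right) + \left(\left(-24309 + 71903\right) + m{\left(-244 \right)}\right) = \left(81103 + \left(-6 + 223^{2} + 496^{2}\right)\right) + \left(\left(-24309 + 71903\right) - \frac{294}{-244}\right) = \left(81103 + \left(-6 + 49729 + 246016\right)\right) + \left(47594 - - \frac{147}{122}\right) = \left(81103 + 295739\right) + \left(47594 + \frac{147}{122}\right) = 376842 + \frac{5806615}{122} = \frac{51781339}{122}$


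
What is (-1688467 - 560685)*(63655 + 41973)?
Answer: -237573427456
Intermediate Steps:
(-1688467 - 560685)*(63655 + 41973) = -2249152*105628 = -237573427456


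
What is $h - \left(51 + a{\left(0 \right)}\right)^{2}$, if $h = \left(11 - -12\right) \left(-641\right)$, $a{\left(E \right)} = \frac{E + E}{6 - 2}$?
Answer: $-17344$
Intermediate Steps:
$a{\left(E \right)} = \frac{E}{2}$ ($a{\left(E \right)} = \frac{2 E}{4} = 2 E \frac{1}{4} = \frac{E}{2}$)
$h = -14743$ ($h = \left(11 + 12\right) \left(-641\right) = 23 \left(-641\right) = -14743$)
$h - \left(51 + a{\left(0 \right)}\right)^{2} = -14743 - \left(51 + \frac{1}{2} \cdot 0\right)^{2} = -14743 - \left(51 + 0\right)^{2} = -14743 - 51^{2} = -14743 - 2601 = -17344$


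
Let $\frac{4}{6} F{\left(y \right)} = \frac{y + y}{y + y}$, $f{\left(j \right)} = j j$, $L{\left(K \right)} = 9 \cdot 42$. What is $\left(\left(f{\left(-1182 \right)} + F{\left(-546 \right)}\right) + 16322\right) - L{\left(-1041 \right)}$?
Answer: $\frac{2826139}{2} \approx 1.4131 \cdot 10^{6}$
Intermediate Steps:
$L{\left(K \right)} = 378$
$f{\left(j \right)} = j^{2}$
$F{\left(y \right)} = \frac{3}{2}$ ($F{\left(y \right)} = \frac{3 \frac{y + y}{y + y}}{2} = \frac{3 \frac{2 y}{2 y}}{2} = \frac{3 \cdot 2 y \frac{1}{2 y}}{2} = \frac{3}{2} \cdot 1 = \frac{3}{2}$)
$\left(\left(f{\left(-1182 \right)} + F{\left(-546 \right)}\right) + 16322\right) - L{\left(-1041 \right)} = \left(\left(\left(-1182\right)^{2} + \frac{3}{2}\right) + 16322\right) - 378 = \left(\left(1397124 + \frac{3}{2}\right) + 16322\right) - 378 = \left(\frac{2794251}{2} + 16322\right) - 378 = \frac{2826895}{2} - 378 = \frac{2826139}{2}$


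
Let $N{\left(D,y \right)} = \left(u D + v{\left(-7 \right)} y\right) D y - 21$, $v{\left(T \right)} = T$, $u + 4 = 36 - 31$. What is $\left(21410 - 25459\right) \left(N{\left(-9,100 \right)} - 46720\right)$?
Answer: $-2394412591$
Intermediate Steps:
$u = 1$ ($u = -4 + \left(36 - 31\right) = -4 + 5 = 1$)
$N{\left(D,y \right)} = -21 + D y \left(D - 7 y\right)$ ($N{\left(D,y \right)} = \left(1 D - 7 y\right) D y - 21 = \left(D - 7 y\right) D y - 21 = D \left(D - 7 y\right) y - 21 = D y \left(D - 7 y\right) - 21 = -21 + D y \left(D - 7 y\right)$)
$\left(21410 - 25459\right) \left(N{\left(-9,100 \right)} - 46720\right) = \left(21410 - 25459\right) \left(\left(-21 + 100 \left(-9\right)^{2} - - 63 \cdot 100^{2}\right) - 46720\right) = - 4049 \left(\left(-21 + 100 \cdot 81 - \left(-63\right) 10000\right) - 46720\right) = - 4049 \left(\left(-21 + 8100 + 630000\right) - 46720\right) = - 4049 \left(638079 - 46720\right) = \left(-4049\right) 591359 = -2394412591$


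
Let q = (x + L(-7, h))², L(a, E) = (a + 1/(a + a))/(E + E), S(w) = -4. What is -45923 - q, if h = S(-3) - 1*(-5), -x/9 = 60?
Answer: -267621593/784 ≈ -3.4135e+5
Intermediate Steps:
x = -540 (x = -9*60 = -540)
h = 1 (h = -4 - 1*(-5) = -4 + 5 = 1)
L(a, E) = (a + 1/(2*a))/(2*E) (L(a, E) = (a + 1/(2*a))/((2*E)) = (a + 1/(2*a))*(1/(2*E)) = (a + 1/(2*a))/(2*E))
q = 231617961/784 (q = (-540 + (¼)*(1 + 2*(-7)²)/(1*(-7)))² = (-540 + (¼)*1*(-⅐)*(1 + 2*49))² = (-540 + (¼)*1*(-⅐)*(1 + 98))² = (-540 + (¼)*1*(-⅐)*99)² = (-540 - 99/28)² = (-15219/28)² = 231617961/784 ≈ 2.9543e+5)
-45923 - q = -45923 - 1*231617961/784 = -45923 - 231617961/784 = -267621593/784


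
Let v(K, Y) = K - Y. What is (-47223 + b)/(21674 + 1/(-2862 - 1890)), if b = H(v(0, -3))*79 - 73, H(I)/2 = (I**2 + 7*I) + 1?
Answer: -4685472/2395229 ≈ -1.9562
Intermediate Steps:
H(I) = 2 + 2*I**2 + 14*I (H(I) = 2*((I**2 + 7*I) + 1) = 2*(1 + I**2 + 7*I) = 2 + 2*I**2 + 14*I)
b = 4825 (b = (2 + 2*(0 - 1*(-3))**2 + 14*(0 - 1*(-3)))*79 - 73 = (2 + 2*(0 + 3)**2 + 14*(0 + 3))*79 - 73 = (2 + 2*3**2 + 14*3)*79 - 73 = (2 + 2*9 + 42)*79 - 73 = (2 + 18 + 42)*79 - 73 = 62*79 - 73 = 4898 - 73 = 4825)
(-47223 + b)/(21674 + 1/(-2862 - 1890)) = (-47223 + 4825)/(21674 + 1/(-2862 - 1890)) = -42398/(21674 + 1/(-4752)) = -42398/(21674 - 1/4752) = -42398/102994847/4752 = -42398*4752/102994847 = -4685472/2395229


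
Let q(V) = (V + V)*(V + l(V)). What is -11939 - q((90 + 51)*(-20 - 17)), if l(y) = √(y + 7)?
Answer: -54446117 + 10434*I*√5210 ≈ -5.4446e+7 + 7.5313e+5*I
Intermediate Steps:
l(y) = √(7 + y)
q(V) = 2*V*(V + √(7 + V)) (q(V) = (V + V)*(V + √(7 + V)) = (2*V)*(V + √(7 + V)) = 2*V*(V + √(7 + V)))
-11939 - q((90 + 51)*(-20 - 17)) = -11939 - 2*(90 + 51)*(-20 - 17)*((90 + 51)*(-20 - 17) + √(7 + (90 + 51)*(-20 - 17))) = -11939 - 2*141*(-37)*(141*(-37) + √(7 + 141*(-37))) = -11939 - 2*(-5217)*(-5217 + √(7 - 5217)) = -11939 - 2*(-5217)*(-5217 + √(-5210)) = -11939 - 2*(-5217)*(-5217 + I*√5210) = -11939 - (54434178 - 10434*I*√5210) = -11939 + (-54434178 + 10434*I*√5210) = -54446117 + 10434*I*√5210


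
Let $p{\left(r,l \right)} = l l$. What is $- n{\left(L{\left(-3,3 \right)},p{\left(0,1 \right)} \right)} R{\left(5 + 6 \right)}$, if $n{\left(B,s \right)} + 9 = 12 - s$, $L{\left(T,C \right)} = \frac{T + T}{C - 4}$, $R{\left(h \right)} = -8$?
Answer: $16$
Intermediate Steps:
$L{\left(T,C \right)} = \frac{2 T}{-4 + C}$
$p{\left(r,l \right)} = l^{2}$
$n{\left(B,s \right)} = 3 - s$ ($n{\left(B,s \right)} = -9 - \left(-12 + s\right) = 3 - s$)
$- n{\left(L{\left(-3,3 \right)},p{\left(0,1 \right)} \right)} R{\left(5 + 6 \right)} = - \left(3 - 1^{2}\right) \left(-8\right) = - \left(3 - 1\right) \left(-8\right) = - 2 \left(-8\right) = \left(-1\right) \left(-16\right) = 16$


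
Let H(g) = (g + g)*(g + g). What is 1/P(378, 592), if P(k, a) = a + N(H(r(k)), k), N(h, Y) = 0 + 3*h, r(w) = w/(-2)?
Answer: 1/429244 ≈ 2.3297e-6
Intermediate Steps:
r(w) = -w/2 (r(w) = w*(-½) = -w/2)
H(g) = 4*g² (H(g) = (2*g)*(2*g) = 4*g²)
N(h, Y) = 3*h
P(k, a) = a + 3*k² (P(k, a) = a + 3*(4*(-k/2)²) = a + 3*(4*(k²/4)) = a + 3*k²)
1/P(378, 592) = 1/(592 + 3*378²) = 1/(592 + 3*142884) = 1/(592 + 428652) = 1/429244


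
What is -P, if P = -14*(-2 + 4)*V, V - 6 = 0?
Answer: 168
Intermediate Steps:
V = 6 (V = 6 + 0 = 6)
P = -168 (P = -14*(-2 + 4)*6 = -28*6 = -14*12 = -168)
-P = -1*(-168) = 168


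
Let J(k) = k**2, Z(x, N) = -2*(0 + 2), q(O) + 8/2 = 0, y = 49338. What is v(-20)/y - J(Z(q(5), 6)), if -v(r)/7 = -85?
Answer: -788813/49338 ≈ -15.988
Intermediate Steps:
q(O) = -4 (q(O) = -4 + 0 = -4)
v(r) = 595 (v(r) = -7*(-85) = 595)
Z(x, N) = -4 (Z(x, N) = -2*2 = -4)
v(-20)/y - J(Z(q(5), 6)) = 595/49338 - 1*(-4)**2 = 595*(1/49338) - 1*16 = 595/49338 - 16 = -788813/49338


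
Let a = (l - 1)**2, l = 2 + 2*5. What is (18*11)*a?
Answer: 23958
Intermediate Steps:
l = 12 (l = 2 + 10 = 12)
a = 121 (a = (12 - 1)**2 = 11**2 = 121)
(18*11)*a = (18*11)*121 = 198*121 = 23958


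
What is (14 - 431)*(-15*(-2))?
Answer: -12510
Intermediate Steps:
(14 - 431)*(-15*(-2)) = -417*30 = -12510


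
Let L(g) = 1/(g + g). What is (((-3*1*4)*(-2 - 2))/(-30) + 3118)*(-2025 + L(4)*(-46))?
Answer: -63286293/10 ≈ -6.3286e+6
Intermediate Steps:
L(g) = 1/(2*g)
(((-3*1*4)*(-2 - 2))/(-30) + 3118)*(-2025 + L(4)*(-46)) = (((-3*1*4)*(-2 - 2))/(-30) + 3118)*(-2025 + ((1/2)/4)*(-46)) = (-(-3*4)*(-4)/30 + 3118)*(-2025 + ((1/2)*(1/4))*(-46)) = (-(-2)*(-4)/5 + 3118)*(-2025 + (1/8)*(-46)) = (-1/30*48 + 3118)*(-2025 - 23/4) = (-8/5 + 3118)*(-8123/4) = (15582/5)*(-8123/4) = -63286293/10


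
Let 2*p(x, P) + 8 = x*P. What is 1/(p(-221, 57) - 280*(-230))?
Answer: 2/116195 ≈ 1.7212e-5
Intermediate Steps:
p(x, P) = -4 + P*x/2 (p(x, P) = -4 + (x*P)/2 = -4 + (P*x)/2 = -4 + P*x/2)
1/(p(-221, 57) - 280*(-230)) = 1/((-4 + (1/2)*57*(-221)) - 280*(-230)) = 1/((-4 - 12597/2) + 64400) = 1/(-12605/2 + 64400) = 1/(116195/2) = 2/116195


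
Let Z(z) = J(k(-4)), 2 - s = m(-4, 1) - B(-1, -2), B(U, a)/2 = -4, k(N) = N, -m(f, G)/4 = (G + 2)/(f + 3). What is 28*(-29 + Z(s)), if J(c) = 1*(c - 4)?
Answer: -1036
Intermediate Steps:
m(f, G) = -4*(2 + G)/(3 + f) (m(f, G) = -4*(G + 2)/(f + 3) = -4*(2 + G)/(3 + f))
B(U, a) = -8 (B(U, a) = 2*(-4) = -8)
J(c) = -4 + c (J(c) = 1*(-4 + c) = -4 + c)
s = -18 (s = 2 - (4*(-2 - 1*1)/(3 - 4) - 1*(-8)) = 2 - (4*(-2 - 1)/(-1) + 8) = 2 - (4*(-1)*(-3) + 8) = 2 - (12 + 8) = 2 - 1*20 = 2 - 20 = -18)
Z(z) = -8 (Z(z) = -4 - 4 = -8)
28*(-29 + Z(s)) = 28*(-29 - 8) = 28*(-37) = -1036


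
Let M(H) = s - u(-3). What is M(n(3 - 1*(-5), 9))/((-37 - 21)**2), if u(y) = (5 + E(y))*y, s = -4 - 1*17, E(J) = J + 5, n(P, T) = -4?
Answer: 0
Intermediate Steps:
E(J) = 5 + J
s = -21 (s = -4 - 17 = -21)
u(y) = y*(10 + y) (u(y) = (5 + (5 + y))*y = (10 + y)*y = y*(10 + y))
M(H) = 0 (M(H) = -21 - (-3)*(10 - 3) = -21 - (-3)*7 = -21 - 1*(-21) = -21 + 21 = 0)
M(n(3 - 1*(-5), 9))/((-37 - 21)**2) = 0/((-37 - 21)**2) = 0/((-58)**2) = 0/3364 = 0*(1/3364) = 0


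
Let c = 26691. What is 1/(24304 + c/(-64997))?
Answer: 64997/1579660397 ≈ 4.1146e-5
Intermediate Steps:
1/(24304 + c/(-64997)) = 1/(24304 + 26691/(-64997)) = 1/(24304 + 26691*(-1/64997)) = 1/(24304 - 26691/64997) = 1/(1579660397/64997) = 64997/1579660397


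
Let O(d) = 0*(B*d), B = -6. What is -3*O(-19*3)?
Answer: 0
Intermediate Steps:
O(d) = 0 (O(d) = 0*(-6*d) = 0)
-3*O(-19*3) = -3*0 = 0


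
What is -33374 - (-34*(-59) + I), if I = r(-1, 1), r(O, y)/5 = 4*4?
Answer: -35460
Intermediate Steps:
r(O, y) = 80 (r(O, y) = 5*(4*4) = 5*16 = 80)
I = 80
-33374 - (-34*(-59) + I) = -33374 - (-34*(-59) + 80) = -33374 - (2006 + 80) = -33374 - 1*2086 = -33374 - 2086 = -35460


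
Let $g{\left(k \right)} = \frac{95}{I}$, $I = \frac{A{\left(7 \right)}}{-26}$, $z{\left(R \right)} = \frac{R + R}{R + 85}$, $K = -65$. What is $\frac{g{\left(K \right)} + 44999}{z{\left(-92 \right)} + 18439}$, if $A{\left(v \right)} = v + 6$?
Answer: $\frac{313663}{129257} \approx 2.4267$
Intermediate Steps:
$A{\left(v \right)} = 6 + v$
$z{\left(R \right)} = \frac{2 R}{85 + R}$
$I = - \frac{1}{2}$ ($I = \frac{6 + 7}{-26} = 13 \left(- \frac{1}{26}\right) = - \frac{1}{2} \approx -0.5$)
$g{\left(k \right)} = -190$ ($g{\left(k \right)} = \frac{95}{- \frac{1}{2}} = 95 \left(-2\right) = -190$)
$\frac{g{\left(K \right)} + 44999}{z{\left(-92 \right)} + 18439} = \frac{-190 + 44999}{2 \left(-92\right) \frac{1}{85 - 92} + 18439} = \frac{44809}{2 \left(-92\right) \frac{1}{-7} + 18439} = \frac{44809}{2 \left(-92\right) \left(- \frac{1}{7}\right) + 18439} = \frac{44809}{\frac{184}{7} + 18439} = \frac{44809}{\frac{129257}{7}} = 44809 \cdot \frac{7}{129257} = \frac{313663}{129257}$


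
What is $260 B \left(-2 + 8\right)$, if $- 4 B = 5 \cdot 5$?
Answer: $-9750$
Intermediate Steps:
$B = - \frac{25}{4}$ ($B = - \frac{5 \cdot 5}{4} = \left(- \frac{1}{4}\right) 25 = - \frac{25}{4} \approx -6.25$)
$260 B \left(-2 + 8\right) = 260 \left(- \frac{25 \left(-2 + 8\right)}{4}\right) = 260 \left(\left(- \frac{25}{4}\right) 6\right) = 260 \left(- \frac{75}{2}\right) = -9750$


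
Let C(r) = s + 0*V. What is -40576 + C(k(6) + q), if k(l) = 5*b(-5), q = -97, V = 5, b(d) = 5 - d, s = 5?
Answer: -40571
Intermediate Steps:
k(l) = 50 (k(l) = 5*(5 - 1*(-5)) = 5*(5 + 5) = 5*10 = 50)
C(r) = 5 (C(r) = 5 + 0*5 = 5 + 0 = 5)
-40576 + C(k(6) + q) = -40576 + 5 = -40571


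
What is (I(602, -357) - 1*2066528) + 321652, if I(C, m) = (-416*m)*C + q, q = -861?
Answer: 87658487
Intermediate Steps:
I(C, m) = -861 - 416*C*m (I(C, m) = (-416*m)*C - 861 = -416*C*m - 861 = -861 - 416*C*m)
(I(602, -357) - 1*2066528) + 321652 = ((-861 - 416*602*(-357)) - 1*2066528) + 321652 = ((-861 + 89404224) - 2066528) + 321652 = (89403363 - 2066528) + 321652 = 87336835 + 321652 = 87658487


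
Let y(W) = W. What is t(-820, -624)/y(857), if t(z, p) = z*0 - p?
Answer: 624/857 ≈ 0.72812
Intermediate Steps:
t(z, p) = -p (t(z, p) = 0 - p = -p)
t(-820, -624)/y(857) = -1*(-624)/857 = 624*(1/857) = 624/857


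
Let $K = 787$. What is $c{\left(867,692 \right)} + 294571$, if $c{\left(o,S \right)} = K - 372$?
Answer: $294986$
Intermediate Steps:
$c{\left(o,S \right)} = 415$ ($c{\left(o,S \right)} = 787 - 372 = 415$)
$c{\left(867,692 \right)} + 294571 = 415 + 294571 = 294986$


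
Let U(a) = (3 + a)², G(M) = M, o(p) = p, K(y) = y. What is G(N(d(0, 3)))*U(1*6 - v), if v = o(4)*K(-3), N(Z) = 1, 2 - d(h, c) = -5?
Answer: 441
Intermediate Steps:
d(h, c) = 7 (d(h, c) = 2 - 1*(-5) = 2 + 5 = 7)
v = -12 (v = 4*(-3) = -12)
G(N(d(0, 3)))*U(1*6 - v) = 1*(3 + (1*6 - 1*(-12)))² = 1*(3 + (6 + 12))² = 1*(3 + 18)² = 1*21² = 1*441 = 441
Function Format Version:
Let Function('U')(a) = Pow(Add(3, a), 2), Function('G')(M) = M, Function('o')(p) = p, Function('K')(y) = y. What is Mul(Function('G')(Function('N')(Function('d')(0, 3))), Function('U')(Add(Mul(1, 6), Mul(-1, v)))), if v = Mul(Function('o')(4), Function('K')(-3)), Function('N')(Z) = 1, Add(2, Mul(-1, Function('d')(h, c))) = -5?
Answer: 441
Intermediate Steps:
Function('d')(h, c) = 7 (Function('d')(h, c) = Add(2, Mul(-1, -5)) = Add(2, 5) = 7)
v = -12 (v = Mul(4, -3) = -12)
Mul(Function('G')(Function('N')(Function('d')(0, 3))), Function('U')(Add(Mul(1, 6), Mul(-1, v)))) = Mul(1, Pow(Add(3, Add(Mul(1, 6), Mul(-1, -12))), 2)) = Mul(1, Pow(Add(3, Add(6, 12)), 2)) = Mul(1, Pow(Add(3, 18), 2)) = Mul(1, Pow(21, 2)) = Mul(1, 441) = 441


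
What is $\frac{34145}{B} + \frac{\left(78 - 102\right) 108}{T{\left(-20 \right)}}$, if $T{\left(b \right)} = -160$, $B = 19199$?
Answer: $\frac{1725844}{95995} \approx 17.978$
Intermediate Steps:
$\frac{34145}{B} + \frac{\left(78 - 102\right) 108}{T{\left(-20 \right)}} = \frac{34145}{19199} + \frac{\left(78 - 102\right) 108}{-160} = 34145 \cdot \frac{1}{19199} + \left(-24\right) 108 \left(- \frac{1}{160}\right) = \frac{34145}{19199} - - \frac{81}{5} = \frac{34145}{19199} + \frac{81}{5} = \frac{1725844}{95995}$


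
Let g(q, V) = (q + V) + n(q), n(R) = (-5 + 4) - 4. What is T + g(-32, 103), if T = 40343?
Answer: 40409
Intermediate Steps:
n(R) = -5 (n(R) = -1 - 4 = -5)
g(q, V) = -5 + V + q (g(q, V) = (q + V) - 5 = (V + q) - 5 = -5 + V + q)
T + g(-32, 103) = 40343 + (-5 + 103 - 32) = 40343 + 66 = 40409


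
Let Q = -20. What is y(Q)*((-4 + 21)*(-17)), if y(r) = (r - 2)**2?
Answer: -139876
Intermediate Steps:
y(r) = (-2 + r)**2
y(Q)*((-4 + 21)*(-17)) = (-2 - 20)**2*((-4 + 21)*(-17)) = (-22)**2*(17*(-17)) = 484*(-289) = -139876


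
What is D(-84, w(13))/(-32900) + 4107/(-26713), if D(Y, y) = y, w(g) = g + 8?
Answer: -19383039/125551100 ≈ -0.15438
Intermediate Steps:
w(g) = 8 + g
D(-84, w(13))/(-32900) + 4107/(-26713) = (8 + 13)/(-32900) + 4107/(-26713) = 21*(-1/32900) + 4107*(-1/26713) = -3/4700 - 4107/26713 = -19383039/125551100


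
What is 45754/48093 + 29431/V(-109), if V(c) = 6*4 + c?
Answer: -83031529/240465 ≈ -345.30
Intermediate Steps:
V(c) = 24 + c
45754/48093 + 29431/V(-109) = 45754/48093 + 29431/(24 - 109) = 45754*(1/48093) + 29431/(-85) = 45754/48093 + 29431*(-1/85) = 45754/48093 - 29431/85 = -83031529/240465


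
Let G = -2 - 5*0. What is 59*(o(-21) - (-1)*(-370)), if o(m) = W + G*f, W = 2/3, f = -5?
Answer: -63602/3 ≈ -21201.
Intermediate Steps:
W = ⅔ (W = 2*(⅓) = ⅔ ≈ 0.66667)
G = -2 (G = -2 + 0 = -2)
o(m) = 32/3 (o(m) = ⅔ - 2*(-5) = ⅔ + 10 = 32/3)
59*(o(-21) - (-1)*(-370)) = 59*(32/3 - (-1)*(-370)) = 59*(32/3 - 1*370) = 59*(32/3 - 370) = 59*(-1078/3) = -63602/3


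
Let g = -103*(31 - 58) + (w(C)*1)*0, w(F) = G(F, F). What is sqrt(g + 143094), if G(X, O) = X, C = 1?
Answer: 5*sqrt(5835) ≈ 381.94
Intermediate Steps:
w(F) = F
g = 2781 (g = -103*(31 - 58) + (1*1)*0 = -103*(-27) + 1*0 = 2781 + 0 = 2781)
sqrt(g + 143094) = sqrt(2781 + 143094) = sqrt(145875) = 5*sqrt(5835)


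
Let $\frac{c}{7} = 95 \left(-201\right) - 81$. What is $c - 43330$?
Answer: $-177562$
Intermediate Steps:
$c = -134232$ ($c = 7 \left(95 \left(-201\right) - 81\right) = 7 \left(-19095 - 81\right) = 7 \left(-19176\right) = -134232$)
$c - 43330 = -134232 - 43330 = -177562$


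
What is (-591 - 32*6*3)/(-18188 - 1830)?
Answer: 1167/20018 ≈ 0.058298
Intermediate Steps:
(-591 - 32*6*3)/(-18188 - 1830) = (-591 - 192*3)/(-20018) = (-591 - 576)*(-1/20018) = -1167*(-1/20018) = 1167/20018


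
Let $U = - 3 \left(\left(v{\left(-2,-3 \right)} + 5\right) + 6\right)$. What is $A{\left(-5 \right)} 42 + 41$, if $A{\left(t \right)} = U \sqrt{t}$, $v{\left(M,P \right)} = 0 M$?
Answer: $41 - 1386 i \sqrt{5} \approx 41.0 - 3099.2 i$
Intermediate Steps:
$v{\left(M,P \right)} = 0$
$U = -33$ ($U = - 3 \left(\left(0 + 5\right) + 6\right) = - 3 \left(5 + 6\right) = \left(-3\right) 11 = -33$)
$A{\left(t \right)} = - 33 \sqrt{t}$
$A{\left(-5 \right)} 42 + 41 = - 33 \sqrt{-5} \cdot 42 + 41 = - 33 i \sqrt{5} \cdot 42 + 41 = - 1386 i \sqrt{5} + 41 = 41 - 1386 i \sqrt{5}$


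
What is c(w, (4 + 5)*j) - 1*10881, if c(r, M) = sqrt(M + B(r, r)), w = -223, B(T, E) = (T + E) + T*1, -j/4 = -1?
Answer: -10881 + I*sqrt(633) ≈ -10881.0 + 25.159*I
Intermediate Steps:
j = 4 (j = -4*(-1) = 4)
B(T, E) = E + 2*T (B(T, E) = (E + T) + T = E + 2*T)
c(r, M) = sqrt(M + 3*r) (c(r, M) = sqrt(M + (r + 2*r)) = sqrt(M + 3*r))
c(w, (4 + 5)*j) - 1*10881 = sqrt((4 + 5)*4 + 3*(-223)) - 1*10881 = sqrt(9*4 - 669) - 10881 = sqrt(36 - 669) - 10881 = sqrt(-633) - 10881 = I*sqrt(633) - 10881 = -10881 + I*sqrt(633)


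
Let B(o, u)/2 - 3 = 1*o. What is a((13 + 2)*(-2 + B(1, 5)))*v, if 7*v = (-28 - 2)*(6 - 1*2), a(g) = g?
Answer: -10800/7 ≈ -1542.9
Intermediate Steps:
B(o, u) = 6 + 2*o (B(o, u) = 6 + 2*(1*o) = 6 + 2*o)
v = -120/7 (v = ((-28 - 2)*(6 - 1*2))/7 = (-30*(6 - 2))/7 = (-30*4)/7 = (⅐)*(-120) = -120/7 ≈ -17.143)
a((13 + 2)*(-2 + B(1, 5)))*v = ((13 + 2)*(-2 + (6 + 2*1)))*(-120/7) = (15*(-2 + (6 + 2)))*(-120/7) = (15*(-2 + 8))*(-120/7) = (15*6)*(-120/7) = 90*(-120/7) = -10800/7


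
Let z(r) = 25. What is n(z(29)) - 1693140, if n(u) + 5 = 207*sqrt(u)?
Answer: -1692110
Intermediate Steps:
n(u) = -5 + 207*sqrt(u)
n(z(29)) - 1693140 = (-5 + 207*sqrt(25)) - 1693140 = (-5 + 207*5) - 1693140 = (-5 + 1035) - 1693140 = 1030 - 1693140 = -1692110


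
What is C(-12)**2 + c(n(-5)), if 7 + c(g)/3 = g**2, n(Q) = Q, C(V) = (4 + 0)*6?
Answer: 630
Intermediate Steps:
C(V) = 24 (C(V) = 4*6 = 24)
c(g) = -21 + 3*g**2
C(-12)**2 + c(n(-5)) = 24**2 + (-21 + 3*(-5)**2) = 576 + (-21 + 3*25) = 576 + (-21 + 75) = 576 + 54 = 630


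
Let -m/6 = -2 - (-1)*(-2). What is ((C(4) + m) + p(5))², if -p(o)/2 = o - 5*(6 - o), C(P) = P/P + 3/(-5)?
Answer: 14884/25 ≈ 595.36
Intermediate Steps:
C(P) = ⅖ (C(P) = 1 + 3*(-⅕) = 1 - ⅗ = ⅖)
m = 24 (m = -6*(-2 - (-1)*(-2)) = -6*(-2 - 1*2) = -6*(-2 - 2) = -6*(-4) = 24)
p(o) = 60 - 12*o (p(o) = -2*(o - 5*(6 - o)) = -2*(o + (-30 + 5*o)) = -2*(-30 + 6*o) = 60 - 12*o)
((C(4) + m) + p(5))² = ((⅖ + 24) + (60 - 12*5))² = (122/5 + (60 - 60))² = (122/5 + 0)² = (122/5)² = 14884/25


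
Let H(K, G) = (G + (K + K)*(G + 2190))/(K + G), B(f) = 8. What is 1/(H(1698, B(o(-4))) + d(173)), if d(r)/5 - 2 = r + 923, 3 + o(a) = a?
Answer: 853/8415178 ≈ 0.00010136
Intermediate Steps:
o(a) = -3 + a
H(K, G) = (G + 2*K*(2190 + G))/(G + K) (H(K, G) = (G + (2*K)*(2190 + G))/(G + K) = (G + 2*K*(2190 + G))/(G + K))
d(r) = 4625 + 5*r (d(r) = 10 + 5*(r + 923) = 10 + 5*(923 + r) = 10 + (4615 + 5*r) = 4625 + 5*r)
1/(H(1698, B(o(-4))) + d(173)) = 1/((8 + 4380*1698 + 2*8*1698)/(8 + 1698) + (4625 + 5*173)) = 1/((8 + 7437240 + 27168)/1706 + (4625 + 865)) = 1/((1/1706)*7464416 + 5490) = 1/(3732208/853 + 5490) = 1/(8415178/853) = 853/8415178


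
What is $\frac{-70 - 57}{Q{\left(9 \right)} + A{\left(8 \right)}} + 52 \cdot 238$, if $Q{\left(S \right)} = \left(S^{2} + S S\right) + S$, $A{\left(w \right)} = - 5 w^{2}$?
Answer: $\frac{1844151}{149} \approx 12377.0$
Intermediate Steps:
$Q{\left(S \right)} = S + 2 S^{2}$ ($Q{\left(S \right)} = \left(S^{2} + S^{2}\right) + S = 2 S^{2} + S = S + 2 S^{2}$)
$\frac{-70 - 57}{Q{\left(9 \right)} + A{\left(8 \right)}} + 52 \cdot 238 = \frac{-70 - 57}{9 \left(1 + 2 \cdot 9\right) - 5 \cdot 8^{2}} + 52 \cdot 238 = - \frac{127}{9 \left(1 + 18\right) - 320} + 12376 = - \frac{127}{9 \cdot 19 - 320} + 12376 = - \frac{127}{171 - 320} + 12376 = - \frac{127}{-149} + 12376 = \left(-127\right) \left(- \frac{1}{149}\right) + 12376 = \frac{127}{149} + 12376 = \frac{1844151}{149}$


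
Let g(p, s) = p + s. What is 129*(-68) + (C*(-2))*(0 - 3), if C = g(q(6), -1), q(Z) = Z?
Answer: -8742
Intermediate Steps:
C = 5 (C = 6 - 1 = 5)
129*(-68) + (C*(-2))*(0 - 3) = 129*(-68) + (5*(-2))*(0 - 3) = -8772 - 10*(-3) = -8772 + 30 = -8742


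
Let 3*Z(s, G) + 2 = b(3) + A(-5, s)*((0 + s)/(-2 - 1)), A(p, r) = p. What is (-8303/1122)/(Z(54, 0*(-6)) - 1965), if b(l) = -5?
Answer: 8303/2173688 ≈ 0.0038198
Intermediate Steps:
Z(s, G) = -7/3 + 5*s/9 (Z(s, G) = -⅔ + (-5 - 5*(0 + s)/(-2 - 1))/3 = -⅔ + (-5 - 5*s/(-3))/3 = -⅔ + (-5 - 5*s*(-1)/3)/3 = -⅔ + (-5 - (-5)*s/3)/3 = -⅔ + (-5 + 5*s/3)/3 = -⅔ + (-5/3 + 5*s/9) = -7/3 + 5*s/9)
(-8303/1122)/(Z(54, 0*(-6)) - 1965) = (-8303/1122)/((-7/3 + (5/9)*54) - 1965) = (-8303*1/1122)/((-7/3 + 30) - 1965) = -8303/(1122*(83/3 - 1965)) = -8303/(1122*(-5812/3)) = -8303/1122*(-3/5812) = 8303/2173688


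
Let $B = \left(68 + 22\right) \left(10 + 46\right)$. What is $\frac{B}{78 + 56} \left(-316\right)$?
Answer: $- \frac{796320}{67} \approx -11885.0$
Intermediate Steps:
$B = 5040$ ($B = 90 \cdot 56 = 5040$)
$\frac{B}{78 + 56} \left(-316\right) = \frac{5040}{78 + 56} \left(-316\right) = \frac{5040}{134} \left(-316\right) = 5040 \cdot \frac{1}{134} \left(-316\right) = \frac{2520}{67} \left(-316\right) = - \frac{796320}{67}$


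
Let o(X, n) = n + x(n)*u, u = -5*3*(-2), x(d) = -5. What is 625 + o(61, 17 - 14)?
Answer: 478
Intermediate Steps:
u = 30 (u = -15*(-2) = 30)
o(X, n) = -150 + n (o(X, n) = n - 5*30 = n - 150 = -150 + n)
625 + o(61, 17 - 14) = 625 + (-150 + (17 - 14)) = 625 + (-150 + 3) = 625 - 147 = 478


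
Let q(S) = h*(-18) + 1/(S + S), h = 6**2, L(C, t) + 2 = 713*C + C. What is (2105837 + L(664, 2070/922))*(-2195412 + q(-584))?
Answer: -6617518064112411/1168 ≈ -5.6657e+12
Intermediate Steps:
L(C, t) = -2 + 714*C (L(C, t) = -2 + (713*C + C) = -2 + 714*C)
h = 36
q(S) = -648 + 1/(2*S) (q(S) = 36*(-18) + 1/(S + S) = -648 + 1/(2*S))
(2105837 + L(664, 2070/922))*(-2195412 + q(-584)) = (2105837 + (-2 + 714*664))*(-2195412 + (-648 + (1/2)/(-584))) = (2105837 + (-2 + 474096))*(-2195412 + (-648 + (1/2)*(-1/584))) = (2105837 + 474094)*(-2195412 + (-648 - 1/1168)) = 2579931*(-2195412 - 756865/1168) = 2579931*(-2564998081/1168) = -6617518064112411/1168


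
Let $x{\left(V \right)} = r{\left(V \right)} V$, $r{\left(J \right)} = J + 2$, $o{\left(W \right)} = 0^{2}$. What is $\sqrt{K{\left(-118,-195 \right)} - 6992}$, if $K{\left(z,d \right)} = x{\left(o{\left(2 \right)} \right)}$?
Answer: $4 i \sqrt{437} \approx 83.618 i$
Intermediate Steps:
$o{\left(W \right)} = 0$
$r{\left(J \right)} = 2 + J$
$x{\left(V \right)} = V \left(2 + V\right)$ ($x{\left(V \right)} = \left(2 + V\right) V = V \left(2 + V\right)$)
$K{\left(z,d \right)} = 0$ ($K{\left(z,d \right)} = 0 \left(2 + 0\right) = 0 \cdot 2 = 0$)
$\sqrt{K{\left(-118,-195 \right)} - 6992} = \sqrt{0 - 6992} = \sqrt{-6992} = 4 i \sqrt{437}$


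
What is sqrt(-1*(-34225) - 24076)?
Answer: sqrt(10149) ≈ 100.74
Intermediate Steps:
sqrt(-1*(-34225) - 24076) = sqrt(34225 - 24076) = sqrt(10149)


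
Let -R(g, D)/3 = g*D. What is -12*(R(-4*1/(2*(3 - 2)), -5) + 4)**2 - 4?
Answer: -8116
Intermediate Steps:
R(g, D) = -3*D*g (R(g, D) = -3*g*D = -3*D*g)
-12*(R(-4*1/(2*(3 - 2)), -5) + 4)**2 - 4 = -12*(-3*(-5)*(-4*1/(2*(3 - 2))) + 4)**2 - 4 = -12*(-3*(-5)*(-4/(1*2)) + 4)**2 - 4 = -12*(-3*(-5)*(-4/2) + 4)**2 - 4 = -12*(-3*(-5)*(-4*1/2) + 4)**2 - 4 = -12*(-3*(-5)*(-2) + 4)**2 - 4 = -12*(-30 + 4)**2 - 4 = -12*(-26)**2 - 4 = -12*676 - 4 = -8112 - 4 = -8116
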